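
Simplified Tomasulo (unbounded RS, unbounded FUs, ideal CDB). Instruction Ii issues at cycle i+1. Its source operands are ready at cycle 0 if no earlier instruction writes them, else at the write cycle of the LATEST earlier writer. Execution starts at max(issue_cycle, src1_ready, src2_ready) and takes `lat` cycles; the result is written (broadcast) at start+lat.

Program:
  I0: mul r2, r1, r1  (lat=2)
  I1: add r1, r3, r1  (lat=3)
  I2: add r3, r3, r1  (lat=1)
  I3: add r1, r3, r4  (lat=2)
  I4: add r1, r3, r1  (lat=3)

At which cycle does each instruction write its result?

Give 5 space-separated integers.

I0 mul r2: issue@1 deps=(None,None) exec_start@1 write@3
I1 add r1: issue@2 deps=(None,None) exec_start@2 write@5
I2 add r3: issue@3 deps=(None,1) exec_start@5 write@6
I3 add r1: issue@4 deps=(2,None) exec_start@6 write@8
I4 add r1: issue@5 deps=(2,3) exec_start@8 write@11

Answer: 3 5 6 8 11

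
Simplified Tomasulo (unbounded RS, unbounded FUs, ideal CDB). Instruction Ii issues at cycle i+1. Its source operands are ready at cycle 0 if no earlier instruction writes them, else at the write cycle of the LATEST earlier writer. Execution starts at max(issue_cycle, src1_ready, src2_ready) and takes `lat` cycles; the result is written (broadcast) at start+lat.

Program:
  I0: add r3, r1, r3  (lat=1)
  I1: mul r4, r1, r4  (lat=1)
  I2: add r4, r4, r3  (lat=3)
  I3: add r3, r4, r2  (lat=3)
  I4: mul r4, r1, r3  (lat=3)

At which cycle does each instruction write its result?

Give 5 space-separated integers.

Answer: 2 3 6 9 12

Derivation:
I0 add r3: issue@1 deps=(None,None) exec_start@1 write@2
I1 mul r4: issue@2 deps=(None,None) exec_start@2 write@3
I2 add r4: issue@3 deps=(1,0) exec_start@3 write@6
I3 add r3: issue@4 deps=(2,None) exec_start@6 write@9
I4 mul r4: issue@5 deps=(None,3) exec_start@9 write@12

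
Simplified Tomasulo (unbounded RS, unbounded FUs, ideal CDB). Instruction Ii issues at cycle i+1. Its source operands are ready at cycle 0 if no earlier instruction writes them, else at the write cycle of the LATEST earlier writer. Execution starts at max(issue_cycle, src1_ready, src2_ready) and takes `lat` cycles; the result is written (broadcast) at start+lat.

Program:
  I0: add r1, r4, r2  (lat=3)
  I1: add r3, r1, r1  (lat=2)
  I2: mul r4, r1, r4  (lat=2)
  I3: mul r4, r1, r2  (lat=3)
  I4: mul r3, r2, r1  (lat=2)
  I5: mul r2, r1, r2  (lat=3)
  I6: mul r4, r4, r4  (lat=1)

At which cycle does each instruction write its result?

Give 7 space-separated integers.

Answer: 4 6 6 7 7 9 8

Derivation:
I0 add r1: issue@1 deps=(None,None) exec_start@1 write@4
I1 add r3: issue@2 deps=(0,0) exec_start@4 write@6
I2 mul r4: issue@3 deps=(0,None) exec_start@4 write@6
I3 mul r4: issue@4 deps=(0,None) exec_start@4 write@7
I4 mul r3: issue@5 deps=(None,0) exec_start@5 write@7
I5 mul r2: issue@6 deps=(0,None) exec_start@6 write@9
I6 mul r4: issue@7 deps=(3,3) exec_start@7 write@8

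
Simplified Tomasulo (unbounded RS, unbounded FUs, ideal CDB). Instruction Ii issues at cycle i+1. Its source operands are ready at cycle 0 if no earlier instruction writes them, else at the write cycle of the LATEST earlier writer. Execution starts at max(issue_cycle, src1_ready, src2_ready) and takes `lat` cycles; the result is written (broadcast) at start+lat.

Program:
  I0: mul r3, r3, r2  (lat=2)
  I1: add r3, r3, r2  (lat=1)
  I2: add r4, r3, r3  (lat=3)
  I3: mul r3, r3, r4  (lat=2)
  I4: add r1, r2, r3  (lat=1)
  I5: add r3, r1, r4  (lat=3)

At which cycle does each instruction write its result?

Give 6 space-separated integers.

I0 mul r3: issue@1 deps=(None,None) exec_start@1 write@3
I1 add r3: issue@2 deps=(0,None) exec_start@3 write@4
I2 add r4: issue@3 deps=(1,1) exec_start@4 write@7
I3 mul r3: issue@4 deps=(1,2) exec_start@7 write@9
I4 add r1: issue@5 deps=(None,3) exec_start@9 write@10
I5 add r3: issue@6 deps=(4,2) exec_start@10 write@13

Answer: 3 4 7 9 10 13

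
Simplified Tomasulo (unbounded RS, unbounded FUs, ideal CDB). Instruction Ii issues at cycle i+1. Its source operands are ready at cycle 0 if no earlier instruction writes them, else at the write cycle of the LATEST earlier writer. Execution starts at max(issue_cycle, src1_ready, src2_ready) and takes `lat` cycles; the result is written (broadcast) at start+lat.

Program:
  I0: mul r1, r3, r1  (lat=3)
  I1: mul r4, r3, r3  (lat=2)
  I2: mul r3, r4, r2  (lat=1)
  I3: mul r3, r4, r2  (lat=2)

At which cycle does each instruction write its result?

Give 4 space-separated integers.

Answer: 4 4 5 6

Derivation:
I0 mul r1: issue@1 deps=(None,None) exec_start@1 write@4
I1 mul r4: issue@2 deps=(None,None) exec_start@2 write@4
I2 mul r3: issue@3 deps=(1,None) exec_start@4 write@5
I3 mul r3: issue@4 deps=(1,None) exec_start@4 write@6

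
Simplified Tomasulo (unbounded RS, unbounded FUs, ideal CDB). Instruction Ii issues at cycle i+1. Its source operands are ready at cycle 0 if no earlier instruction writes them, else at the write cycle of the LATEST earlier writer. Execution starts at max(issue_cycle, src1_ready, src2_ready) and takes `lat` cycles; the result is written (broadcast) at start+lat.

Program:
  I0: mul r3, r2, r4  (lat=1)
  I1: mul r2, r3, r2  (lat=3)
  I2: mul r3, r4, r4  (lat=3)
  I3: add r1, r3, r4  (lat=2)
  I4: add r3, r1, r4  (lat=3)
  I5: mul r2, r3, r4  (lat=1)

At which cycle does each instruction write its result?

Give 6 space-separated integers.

Answer: 2 5 6 8 11 12

Derivation:
I0 mul r3: issue@1 deps=(None,None) exec_start@1 write@2
I1 mul r2: issue@2 deps=(0,None) exec_start@2 write@5
I2 mul r3: issue@3 deps=(None,None) exec_start@3 write@6
I3 add r1: issue@4 deps=(2,None) exec_start@6 write@8
I4 add r3: issue@5 deps=(3,None) exec_start@8 write@11
I5 mul r2: issue@6 deps=(4,None) exec_start@11 write@12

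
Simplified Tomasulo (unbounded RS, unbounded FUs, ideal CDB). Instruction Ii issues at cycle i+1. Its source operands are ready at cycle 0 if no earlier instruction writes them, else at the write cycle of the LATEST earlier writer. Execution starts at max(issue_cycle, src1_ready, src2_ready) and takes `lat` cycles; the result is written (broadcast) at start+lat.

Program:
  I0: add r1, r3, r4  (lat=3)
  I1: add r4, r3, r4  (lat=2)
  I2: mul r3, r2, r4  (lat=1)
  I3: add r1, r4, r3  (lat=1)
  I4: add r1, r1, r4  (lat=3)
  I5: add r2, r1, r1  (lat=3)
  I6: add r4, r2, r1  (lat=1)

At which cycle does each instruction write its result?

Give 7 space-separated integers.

Answer: 4 4 5 6 9 12 13

Derivation:
I0 add r1: issue@1 deps=(None,None) exec_start@1 write@4
I1 add r4: issue@2 deps=(None,None) exec_start@2 write@4
I2 mul r3: issue@3 deps=(None,1) exec_start@4 write@5
I3 add r1: issue@4 deps=(1,2) exec_start@5 write@6
I4 add r1: issue@5 deps=(3,1) exec_start@6 write@9
I5 add r2: issue@6 deps=(4,4) exec_start@9 write@12
I6 add r4: issue@7 deps=(5,4) exec_start@12 write@13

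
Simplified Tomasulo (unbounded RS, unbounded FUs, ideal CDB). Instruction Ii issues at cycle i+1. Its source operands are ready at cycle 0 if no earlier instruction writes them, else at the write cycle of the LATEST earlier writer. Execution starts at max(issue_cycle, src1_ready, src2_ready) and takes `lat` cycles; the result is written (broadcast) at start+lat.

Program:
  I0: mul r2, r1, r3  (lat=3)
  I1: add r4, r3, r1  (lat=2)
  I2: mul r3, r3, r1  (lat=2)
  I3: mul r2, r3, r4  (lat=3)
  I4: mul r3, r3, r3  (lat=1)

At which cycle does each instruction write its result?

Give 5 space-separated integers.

I0 mul r2: issue@1 deps=(None,None) exec_start@1 write@4
I1 add r4: issue@2 deps=(None,None) exec_start@2 write@4
I2 mul r3: issue@3 deps=(None,None) exec_start@3 write@5
I3 mul r2: issue@4 deps=(2,1) exec_start@5 write@8
I4 mul r3: issue@5 deps=(2,2) exec_start@5 write@6

Answer: 4 4 5 8 6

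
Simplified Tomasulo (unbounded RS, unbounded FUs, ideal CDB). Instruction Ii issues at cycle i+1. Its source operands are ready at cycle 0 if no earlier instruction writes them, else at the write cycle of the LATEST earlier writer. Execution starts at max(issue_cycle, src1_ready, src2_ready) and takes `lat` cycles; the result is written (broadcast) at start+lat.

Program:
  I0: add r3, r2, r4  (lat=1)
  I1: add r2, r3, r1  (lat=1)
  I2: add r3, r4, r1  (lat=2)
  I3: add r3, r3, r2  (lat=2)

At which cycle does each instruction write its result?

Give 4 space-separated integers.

Answer: 2 3 5 7

Derivation:
I0 add r3: issue@1 deps=(None,None) exec_start@1 write@2
I1 add r2: issue@2 deps=(0,None) exec_start@2 write@3
I2 add r3: issue@3 deps=(None,None) exec_start@3 write@5
I3 add r3: issue@4 deps=(2,1) exec_start@5 write@7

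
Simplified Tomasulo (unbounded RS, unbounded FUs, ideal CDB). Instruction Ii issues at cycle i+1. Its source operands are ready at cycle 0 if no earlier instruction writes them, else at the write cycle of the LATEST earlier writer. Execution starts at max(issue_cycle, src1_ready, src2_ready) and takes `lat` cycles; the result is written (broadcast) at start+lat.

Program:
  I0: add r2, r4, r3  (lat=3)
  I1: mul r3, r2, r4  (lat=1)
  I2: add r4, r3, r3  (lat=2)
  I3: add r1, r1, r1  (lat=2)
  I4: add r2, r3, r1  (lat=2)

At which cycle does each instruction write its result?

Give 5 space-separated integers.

Answer: 4 5 7 6 8

Derivation:
I0 add r2: issue@1 deps=(None,None) exec_start@1 write@4
I1 mul r3: issue@2 deps=(0,None) exec_start@4 write@5
I2 add r4: issue@3 deps=(1,1) exec_start@5 write@7
I3 add r1: issue@4 deps=(None,None) exec_start@4 write@6
I4 add r2: issue@5 deps=(1,3) exec_start@6 write@8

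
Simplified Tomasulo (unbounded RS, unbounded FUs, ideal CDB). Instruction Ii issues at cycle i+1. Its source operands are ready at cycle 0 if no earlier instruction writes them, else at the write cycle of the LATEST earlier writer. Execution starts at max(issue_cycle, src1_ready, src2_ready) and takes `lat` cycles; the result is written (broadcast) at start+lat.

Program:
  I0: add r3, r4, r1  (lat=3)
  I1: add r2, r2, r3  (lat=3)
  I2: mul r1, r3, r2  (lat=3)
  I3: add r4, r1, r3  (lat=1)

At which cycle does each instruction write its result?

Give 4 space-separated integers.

I0 add r3: issue@1 deps=(None,None) exec_start@1 write@4
I1 add r2: issue@2 deps=(None,0) exec_start@4 write@7
I2 mul r1: issue@3 deps=(0,1) exec_start@7 write@10
I3 add r4: issue@4 deps=(2,0) exec_start@10 write@11

Answer: 4 7 10 11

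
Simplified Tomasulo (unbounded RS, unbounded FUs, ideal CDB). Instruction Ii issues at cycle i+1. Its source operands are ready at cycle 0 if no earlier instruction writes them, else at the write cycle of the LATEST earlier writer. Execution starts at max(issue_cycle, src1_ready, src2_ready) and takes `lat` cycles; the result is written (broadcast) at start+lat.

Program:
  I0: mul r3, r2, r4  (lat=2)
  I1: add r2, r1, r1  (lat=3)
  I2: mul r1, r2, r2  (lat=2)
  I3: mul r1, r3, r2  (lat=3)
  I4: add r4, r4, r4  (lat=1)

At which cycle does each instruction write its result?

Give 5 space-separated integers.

Answer: 3 5 7 8 6

Derivation:
I0 mul r3: issue@1 deps=(None,None) exec_start@1 write@3
I1 add r2: issue@2 deps=(None,None) exec_start@2 write@5
I2 mul r1: issue@3 deps=(1,1) exec_start@5 write@7
I3 mul r1: issue@4 deps=(0,1) exec_start@5 write@8
I4 add r4: issue@5 deps=(None,None) exec_start@5 write@6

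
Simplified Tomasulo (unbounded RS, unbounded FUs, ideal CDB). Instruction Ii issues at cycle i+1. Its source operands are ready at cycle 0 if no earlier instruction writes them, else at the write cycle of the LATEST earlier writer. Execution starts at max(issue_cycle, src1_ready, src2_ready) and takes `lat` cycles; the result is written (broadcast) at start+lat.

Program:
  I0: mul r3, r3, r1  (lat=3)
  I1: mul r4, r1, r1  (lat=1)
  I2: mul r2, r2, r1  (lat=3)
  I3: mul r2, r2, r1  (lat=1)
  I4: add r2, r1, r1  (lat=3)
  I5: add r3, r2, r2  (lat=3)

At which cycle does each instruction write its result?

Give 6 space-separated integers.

I0 mul r3: issue@1 deps=(None,None) exec_start@1 write@4
I1 mul r4: issue@2 deps=(None,None) exec_start@2 write@3
I2 mul r2: issue@3 deps=(None,None) exec_start@3 write@6
I3 mul r2: issue@4 deps=(2,None) exec_start@6 write@7
I4 add r2: issue@5 deps=(None,None) exec_start@5 write@8
I5 add r3: issue@6 deps=(4,4) exec_start@8 write@11

Answer: 4 3 6 7 8 11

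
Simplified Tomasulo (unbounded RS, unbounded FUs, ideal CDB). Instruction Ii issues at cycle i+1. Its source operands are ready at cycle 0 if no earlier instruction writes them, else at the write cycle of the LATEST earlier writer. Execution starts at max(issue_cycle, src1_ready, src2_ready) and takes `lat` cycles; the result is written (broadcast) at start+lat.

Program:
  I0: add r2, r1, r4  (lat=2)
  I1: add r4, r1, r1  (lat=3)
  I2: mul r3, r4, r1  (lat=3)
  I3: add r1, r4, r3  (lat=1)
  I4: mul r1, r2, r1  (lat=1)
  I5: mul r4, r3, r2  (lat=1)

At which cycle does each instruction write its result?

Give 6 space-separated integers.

Answer: 3 5 8 9 10 9

Derivation:
I0 add r2: issue@1 deps=(None,None) exec_start@1 write@3
I1 add r4: issue@2 deps=(None,None) exec_start@2 write@5
I2 mul r3: issue@3 deps=(1,None) exec_start@5 write@8
I3 add r1: issue@4 deps=(1,2) exec_start@8 write@9
I4 mul r1: issue@5 deps=(0,3) exec_start@9 write@10
I5 mul r4: issue@6 deps=(2,0) exec_start@8 write@9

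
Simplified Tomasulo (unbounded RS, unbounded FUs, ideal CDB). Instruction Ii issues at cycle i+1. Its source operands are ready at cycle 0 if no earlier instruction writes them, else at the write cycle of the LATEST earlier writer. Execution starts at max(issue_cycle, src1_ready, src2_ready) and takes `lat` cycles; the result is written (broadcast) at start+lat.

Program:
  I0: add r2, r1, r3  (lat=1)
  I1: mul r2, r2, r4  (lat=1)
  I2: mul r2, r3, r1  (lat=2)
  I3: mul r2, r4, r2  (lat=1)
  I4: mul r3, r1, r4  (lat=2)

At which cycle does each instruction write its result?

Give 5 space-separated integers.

I0 add r2: issue@1 deps=(None,None) exec_start@1 write@2
I1 mul r2: issue@2 deps=(0,None) exec_start@2 write@3
I2 mul r2: issue@3 deps=(None,None) exec_start@3 write@5
I3 mul r2: issue@4 deps=(None,2) exec_start@5 write@6
I4 mul r3: issue@5 deps=(None,None) exec_start@5 write@7

Answer: 2 3 5 6 7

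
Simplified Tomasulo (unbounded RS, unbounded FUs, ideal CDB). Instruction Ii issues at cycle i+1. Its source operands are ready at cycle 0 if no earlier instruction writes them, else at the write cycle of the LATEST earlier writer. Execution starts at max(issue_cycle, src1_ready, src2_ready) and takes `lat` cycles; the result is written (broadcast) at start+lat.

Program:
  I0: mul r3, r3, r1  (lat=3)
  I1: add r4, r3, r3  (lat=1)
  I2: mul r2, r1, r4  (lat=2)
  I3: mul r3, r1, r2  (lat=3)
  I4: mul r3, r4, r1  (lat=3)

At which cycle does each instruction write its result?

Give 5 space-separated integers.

Answer: 4 5 7 10 8

Derivation:
I0 mul r3: issue@1 deps=(None,None) exec_start@1 write@4
I1 add r4: issue@2 deps=(0,0) exec_start@4 write@5
I2 mul r2: issue@3 deps=(None,1) exec_start@5 write@7
I3 mul r3: issue@4 deps=(None,2) exec_start@7 write@10
I4 mul r3: issue@5 deps=(1,None) exec_start@5 write@8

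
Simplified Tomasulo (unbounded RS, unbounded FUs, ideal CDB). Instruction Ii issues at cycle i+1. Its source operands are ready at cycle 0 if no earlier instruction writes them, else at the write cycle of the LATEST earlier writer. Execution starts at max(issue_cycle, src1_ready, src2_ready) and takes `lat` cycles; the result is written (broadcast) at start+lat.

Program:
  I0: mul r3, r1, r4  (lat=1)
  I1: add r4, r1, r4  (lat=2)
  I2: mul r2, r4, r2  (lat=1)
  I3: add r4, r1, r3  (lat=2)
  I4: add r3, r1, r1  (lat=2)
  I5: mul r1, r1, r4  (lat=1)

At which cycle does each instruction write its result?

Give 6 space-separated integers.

Answer: 2 4 5 6 7 7

Derivation:
I0 mul r3: issue@1 deps=(None,None) exec_start@1 write@2
I1 add r4: issue@2 deps=(None,None) exec_start@2 write@4
I2 mul r2: issue@3 deps=(1,None) exec_start@4 write@5
I3 add r4: issue@4 deps=(None,0) exec_start@4 write@6
I4 add r3: issue@5 deps=(None,None) exec_start@5 write@7
I5 mul r1: issue@6 deps=(None,3) exec_start@6 write@7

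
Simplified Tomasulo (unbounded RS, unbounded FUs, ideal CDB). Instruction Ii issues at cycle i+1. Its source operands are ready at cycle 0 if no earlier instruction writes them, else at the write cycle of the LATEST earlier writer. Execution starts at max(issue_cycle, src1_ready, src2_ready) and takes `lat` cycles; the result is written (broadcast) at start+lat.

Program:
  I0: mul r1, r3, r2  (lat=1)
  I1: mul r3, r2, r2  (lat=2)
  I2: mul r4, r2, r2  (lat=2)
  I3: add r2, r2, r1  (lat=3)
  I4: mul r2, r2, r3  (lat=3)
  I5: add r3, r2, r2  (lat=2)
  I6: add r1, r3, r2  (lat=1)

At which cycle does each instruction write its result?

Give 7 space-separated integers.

I0 mul r1: issue@1 deps=(None,None) exec_start@1 write@2
I1 mul r3: issue@2 deps=(None,None) exec_start@2 write@4
I2 mul r4: issue@3 deps=(None,None) exec_start@3 write@5
I3 add r2: issue@4 deps=(None,0) exec_start@4 write@7
I4 mul r2: issue@5 deps=(3,1) exec_start@7 write@10
I5 add r3: issue@6 deps=(4,4) exec_start@10 write@12
I6 add r1: issue@7 deps=(5,4) exec_start@12 write@13

Answer: 2 4 5 7 10 12 13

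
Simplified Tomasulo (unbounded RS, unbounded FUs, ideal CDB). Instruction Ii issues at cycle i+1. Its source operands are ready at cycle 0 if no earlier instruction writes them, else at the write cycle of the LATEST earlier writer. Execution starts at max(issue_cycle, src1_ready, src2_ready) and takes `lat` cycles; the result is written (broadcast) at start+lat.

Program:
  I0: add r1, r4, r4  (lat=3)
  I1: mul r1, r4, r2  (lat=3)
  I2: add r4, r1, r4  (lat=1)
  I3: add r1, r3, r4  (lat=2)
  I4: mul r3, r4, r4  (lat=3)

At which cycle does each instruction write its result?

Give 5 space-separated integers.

Answer: 4 5 6 8 9

Derivation:
I0 add r1: issue@1 deps=(None,None) exec_start@1 write@4
I1 mul r1: issue@2 deps=(None,None) exec_start@2 write@5
I2 add r4: issue@3 deps=(1,None) exec_start@5 write@6
I3 add r1: issue@4 deps=(None,2) exec_start@6 write@8
I4 mul r3: issue@5 deps=(2,2) exec_start@6 write@9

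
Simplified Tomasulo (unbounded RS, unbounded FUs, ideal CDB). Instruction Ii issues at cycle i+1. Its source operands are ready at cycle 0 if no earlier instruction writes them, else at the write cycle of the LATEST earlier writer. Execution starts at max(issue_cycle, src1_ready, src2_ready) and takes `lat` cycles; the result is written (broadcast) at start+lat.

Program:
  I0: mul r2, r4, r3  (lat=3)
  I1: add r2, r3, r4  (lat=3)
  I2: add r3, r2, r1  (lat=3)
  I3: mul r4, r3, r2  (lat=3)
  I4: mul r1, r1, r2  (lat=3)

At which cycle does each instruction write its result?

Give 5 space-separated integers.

Answer: 4 5 8 11 8

Derivation:
I0 mul r2: issue@1 deps=(None,None) exec_start@1 write@4
I1 add r2: issue@2 deps=(None,None) exec_start@2 write@5
I2 add r3: issue@3 deps=(1,None) exec_start@5 write@8
I3 mul r4: issue@4 deps=(2,1) exec_start@8 write@11
I4 mul r1: issue@5 deps=(None,1) exec_start@5 write@8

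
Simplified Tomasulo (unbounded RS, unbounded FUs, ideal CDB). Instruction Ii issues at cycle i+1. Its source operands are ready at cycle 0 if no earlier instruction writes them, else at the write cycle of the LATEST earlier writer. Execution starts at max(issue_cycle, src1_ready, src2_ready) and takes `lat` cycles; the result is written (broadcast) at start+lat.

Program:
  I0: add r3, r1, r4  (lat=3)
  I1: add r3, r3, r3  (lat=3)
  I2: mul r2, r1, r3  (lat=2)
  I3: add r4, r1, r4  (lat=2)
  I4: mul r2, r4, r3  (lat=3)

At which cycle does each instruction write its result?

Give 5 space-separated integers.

I0 add r3: issue@1 deps=(None,None) exec_start@1 write@4
I1 add r3: issue@2 deps=(0,0) exec_start@4 write@7
I2 mul r2: issue@3 deps=(None,1) exec_start@7 write@9
I3 add r4: issue@4 deps=(None,None) exec_start@4 write@6
I4 mul r2: issue@5 deps=(3,1) exec_start@7 write@10

Answer: 4 7 9 6 10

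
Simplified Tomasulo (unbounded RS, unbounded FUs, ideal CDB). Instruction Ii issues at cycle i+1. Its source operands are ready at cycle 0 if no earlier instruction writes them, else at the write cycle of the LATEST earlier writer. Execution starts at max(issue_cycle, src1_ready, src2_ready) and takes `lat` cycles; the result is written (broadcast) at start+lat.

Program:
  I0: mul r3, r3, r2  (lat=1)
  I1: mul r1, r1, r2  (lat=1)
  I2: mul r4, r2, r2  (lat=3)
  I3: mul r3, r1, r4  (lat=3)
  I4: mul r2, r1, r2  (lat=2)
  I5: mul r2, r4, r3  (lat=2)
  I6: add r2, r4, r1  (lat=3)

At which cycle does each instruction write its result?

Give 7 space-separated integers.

I0 mul r3: issue@1 deps=(None,None) exec_start@1 write@2
I1 mul r1: issue@2 deps=(None,None) exec_start@2 write@3
I2 mul r4: issue@3 deps=(None,None) exec_start@3 write@6
I3 mul r3: issue@4 deps=(1,2) exec_start@6 write@9
I4 mul r2: issue@5 deps=(1,None) exec_start@5 write@7
I5 mul r2: issue@6 deps=(2,3) exec_start@9 write@11
I6 add r2: issue@7 deps=(2,1) exec_start@7 write@10

Answer: 2 3 6 9 7 11 10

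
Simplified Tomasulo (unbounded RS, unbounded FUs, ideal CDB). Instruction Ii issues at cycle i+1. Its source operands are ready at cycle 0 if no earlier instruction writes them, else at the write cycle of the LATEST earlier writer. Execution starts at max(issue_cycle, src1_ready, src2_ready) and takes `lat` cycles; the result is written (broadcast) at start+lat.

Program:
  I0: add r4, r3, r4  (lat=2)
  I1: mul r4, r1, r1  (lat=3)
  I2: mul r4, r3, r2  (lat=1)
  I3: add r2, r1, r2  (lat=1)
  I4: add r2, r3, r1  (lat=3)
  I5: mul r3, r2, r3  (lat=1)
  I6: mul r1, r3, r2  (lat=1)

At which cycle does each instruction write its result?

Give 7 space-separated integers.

Answer: 3 5 4 5 8 9 10

Derivation:
I0 add r4: issue@1 deps=(None,None) exec_start@1 write@3
I1 mul r4: issue@2 deps=(None,None) exec_start@2 write@5
I2 mul r4: issue@3 deps=(None,None) exec_start@3 write@4
I3 add r2: issue@4 deps=(None,None) exec_start@4 write@5
I4 add r2: issue@5 deps=(None,None) exec_start@5 write@8
I5 mul r3: issue@6 deps=(4,None) exec_start@8 write@9
I6 mul r1: issue@7 deps=(5,4) exec_start@9 write@10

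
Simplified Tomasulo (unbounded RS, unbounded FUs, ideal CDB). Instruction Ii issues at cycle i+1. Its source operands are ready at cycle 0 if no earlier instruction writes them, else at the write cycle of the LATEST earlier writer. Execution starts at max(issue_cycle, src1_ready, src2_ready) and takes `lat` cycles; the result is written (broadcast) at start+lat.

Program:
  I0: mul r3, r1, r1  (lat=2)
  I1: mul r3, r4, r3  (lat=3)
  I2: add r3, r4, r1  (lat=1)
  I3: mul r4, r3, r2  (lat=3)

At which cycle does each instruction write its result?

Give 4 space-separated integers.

Answer: 3 6 4 7

Derivation:
I0 mul r3: issue@1 deps=(None,None) exec_start@1 write@3
I1 mul r3: issue@2 deps=(None,0) exec_start@3 write@6
I2 add r3: issue@3 deps=(None,None) exec_start@3 write@4
I3 mul r4: issue@4 deps=(2,None) exec_start@4 write@7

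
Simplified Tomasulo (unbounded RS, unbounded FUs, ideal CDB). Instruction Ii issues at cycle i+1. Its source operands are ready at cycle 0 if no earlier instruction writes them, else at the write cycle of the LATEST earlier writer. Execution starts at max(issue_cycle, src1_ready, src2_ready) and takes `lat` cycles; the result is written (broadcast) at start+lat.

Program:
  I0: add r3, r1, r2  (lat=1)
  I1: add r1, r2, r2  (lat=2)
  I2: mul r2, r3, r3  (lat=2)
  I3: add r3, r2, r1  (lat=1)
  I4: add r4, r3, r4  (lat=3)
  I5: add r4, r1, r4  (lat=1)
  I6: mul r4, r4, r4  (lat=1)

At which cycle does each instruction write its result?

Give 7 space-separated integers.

Answer: 2 4 5 6 9 10 11

Derivation:
I0 add r3: issue@1 deps=(None,None) exec_start@1 write@2
I1 add r1: issue@2 deps=(None,None) exec_start@2 write@4
I2 mul r2: issue@3 deps=(0,0) exec_start@3 write@5
I3 add r3: issue@4 deps=(2,1) exec_start@5 write@6
I4 add r4: issue@5 deps=(3,None) exec_start@6 write@9
I5 add r4: issue@6 deps=(1,4) exec_start@9 write@10
I6 mul r4: issue@7 deps=(5,5) exec_start@10 write@11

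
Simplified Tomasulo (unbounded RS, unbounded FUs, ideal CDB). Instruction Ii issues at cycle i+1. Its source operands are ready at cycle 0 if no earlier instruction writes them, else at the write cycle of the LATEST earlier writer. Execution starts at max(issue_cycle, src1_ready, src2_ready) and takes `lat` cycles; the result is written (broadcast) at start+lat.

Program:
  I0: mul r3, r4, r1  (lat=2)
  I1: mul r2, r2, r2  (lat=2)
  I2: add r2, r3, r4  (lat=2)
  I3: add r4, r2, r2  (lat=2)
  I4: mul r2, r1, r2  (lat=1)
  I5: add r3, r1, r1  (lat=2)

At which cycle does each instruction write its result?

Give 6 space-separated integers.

Answer: 3 4 5 7 6 8

Derivation:
I0 mul r3: issue@1 deps=(None,None) exec_start@1 write@3
I1 mul r2: issue@2 deps=(None,None) exec_start@2 write@4
I2 add r2: issue@3 deps=(0,None) exec_start@3 write@5
I3 add r4: issue@4 deps=(2,2) exec_start@5 write@7
I4 mul r2: issue@5 deps=(None,2) exec_start@5 write@6
I5 add r3: issue@6 deps=(None,None) exec_start@6 write@8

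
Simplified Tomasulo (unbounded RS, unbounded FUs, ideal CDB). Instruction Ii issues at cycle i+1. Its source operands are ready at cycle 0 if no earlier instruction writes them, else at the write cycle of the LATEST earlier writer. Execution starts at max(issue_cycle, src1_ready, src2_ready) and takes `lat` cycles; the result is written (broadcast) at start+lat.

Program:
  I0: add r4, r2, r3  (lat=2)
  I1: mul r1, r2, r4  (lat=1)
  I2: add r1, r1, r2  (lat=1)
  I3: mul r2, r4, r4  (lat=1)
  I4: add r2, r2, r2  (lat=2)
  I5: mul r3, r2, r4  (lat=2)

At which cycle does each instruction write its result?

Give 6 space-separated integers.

Answer: 3 4 5 5 7 9

Derivation:
I0 add r4: issue@1 deps=(None,None) exec_start@1 write@3
I1 mul r1: issue@2 deps=(None,0) exec_start@3 write@4
I2 add r1: issue@3 deps=(1,None) exec_start@4 write@5
I3 mul r2: issue@4 deps=(0,0) exec_start@4 write@5
I4 add r2: issue@5 deps=(3,3) exec_start@5 write@7
I5 mul r3: issue@6 deps=(4,0) exec_start@7 write@9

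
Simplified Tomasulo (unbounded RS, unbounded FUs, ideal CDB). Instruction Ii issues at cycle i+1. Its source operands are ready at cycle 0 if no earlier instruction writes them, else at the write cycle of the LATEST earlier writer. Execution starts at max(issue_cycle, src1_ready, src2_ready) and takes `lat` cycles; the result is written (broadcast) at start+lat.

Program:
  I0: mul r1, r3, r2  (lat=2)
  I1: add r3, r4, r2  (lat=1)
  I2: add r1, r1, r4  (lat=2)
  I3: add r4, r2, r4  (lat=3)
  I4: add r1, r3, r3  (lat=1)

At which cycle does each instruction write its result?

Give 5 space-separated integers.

I0 mul r1: issue@1 deps=(None,None) exec_start@1 write@3
I1 add r3: issue@2 deps=(None,None) exec_start@2 write@3
I2 add r1: issue@3 deps=(0,None) exec_start@3 write@5
I3 add r4: issue@4 deps=(None,None) exec_start@4 write@7
I4 add r1: issue@5 deps=(1,1) exec_start@5 write@6

Answer: 3 3 5 7 6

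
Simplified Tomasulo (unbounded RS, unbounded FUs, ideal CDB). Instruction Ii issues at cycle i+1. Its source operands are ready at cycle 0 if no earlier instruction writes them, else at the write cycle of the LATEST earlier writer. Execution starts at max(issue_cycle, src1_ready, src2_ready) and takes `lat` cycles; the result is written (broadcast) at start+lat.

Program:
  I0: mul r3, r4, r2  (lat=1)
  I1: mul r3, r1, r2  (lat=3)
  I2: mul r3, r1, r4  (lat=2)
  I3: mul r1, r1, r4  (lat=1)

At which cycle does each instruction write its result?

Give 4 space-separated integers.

Answer: 2 5 5 5

Derivation:
I0 mul r3: issue@1 deps=(None,None) exec_start@1 write@2
I1 mul r3: issue@2 deps=(None,None) exec_start@2 write@5
I2 mul r3: issue@3 deps=(None,None) exec_start@3 write@5
I3 mul r1: issue@4 deps=(None,None) exec_start@4 write@5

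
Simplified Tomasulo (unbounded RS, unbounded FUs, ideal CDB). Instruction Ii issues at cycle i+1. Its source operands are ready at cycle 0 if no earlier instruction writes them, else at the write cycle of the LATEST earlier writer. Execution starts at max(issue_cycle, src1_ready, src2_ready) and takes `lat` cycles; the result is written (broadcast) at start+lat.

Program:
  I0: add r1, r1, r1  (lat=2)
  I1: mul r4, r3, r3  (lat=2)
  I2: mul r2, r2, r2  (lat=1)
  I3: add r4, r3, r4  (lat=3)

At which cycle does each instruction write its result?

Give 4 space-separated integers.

Answer: 3 4 4 7

Derivation:
I0 add r1: issue@1 deps=(None,None) exec_start@1 write@3
I1 mul r4: issue@2 deps=(None,None) exec_start@2 write@4
I2 mul r2: issue@3 deps=(None,None) exec_start@3 write@4
I3 add r4: issue@4 deps=(None,1) exec_start@4 write@7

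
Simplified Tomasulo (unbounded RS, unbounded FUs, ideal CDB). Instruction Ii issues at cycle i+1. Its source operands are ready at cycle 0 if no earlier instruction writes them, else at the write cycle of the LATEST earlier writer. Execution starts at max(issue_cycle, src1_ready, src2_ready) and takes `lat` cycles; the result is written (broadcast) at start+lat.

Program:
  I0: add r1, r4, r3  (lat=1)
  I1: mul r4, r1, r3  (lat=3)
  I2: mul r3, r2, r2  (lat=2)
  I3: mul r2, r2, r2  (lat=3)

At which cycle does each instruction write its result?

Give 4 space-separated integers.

I0 add r1: issue@1 deps=(None,None) exec_start@1 write@2
I1 mul r4: issue@2 deps=(0,None) exec_start@2 write@5
I2 mul r3: issue@3 deps=(None,None) exec_start@3 write@5
I3 mul r2: issue@4 deps=(None,None) exec_start@4 write@7

Answer: 2 5 5 7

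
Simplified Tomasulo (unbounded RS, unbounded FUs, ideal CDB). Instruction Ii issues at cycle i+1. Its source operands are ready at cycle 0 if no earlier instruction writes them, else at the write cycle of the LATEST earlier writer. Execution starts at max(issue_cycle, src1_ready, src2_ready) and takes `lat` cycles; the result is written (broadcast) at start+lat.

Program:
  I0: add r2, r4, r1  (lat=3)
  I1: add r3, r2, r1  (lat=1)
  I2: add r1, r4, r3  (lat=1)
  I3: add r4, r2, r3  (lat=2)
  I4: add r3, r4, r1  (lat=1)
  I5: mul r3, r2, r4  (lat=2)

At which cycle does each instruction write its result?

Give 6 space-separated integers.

Answer: 4 5 6 7 8 9

Derivation:
I0 add r2: issue@1 deps=(None,None) exec_start@1 write@4
I1 add r3: issue@2 deps=(0,None) exec_start@4 write@5
I2 add r1: issue@3 deps=(None,1) exec_start@5 write@6
I3 add r4: issue@4 deps=(0,1) exec_start@5 write@7
I4 add r3: issue@5 deps=(3,2) exec_start@7 write@8
I5 mul r3: issue@6 deps=(0,3) exec_start@7 write@9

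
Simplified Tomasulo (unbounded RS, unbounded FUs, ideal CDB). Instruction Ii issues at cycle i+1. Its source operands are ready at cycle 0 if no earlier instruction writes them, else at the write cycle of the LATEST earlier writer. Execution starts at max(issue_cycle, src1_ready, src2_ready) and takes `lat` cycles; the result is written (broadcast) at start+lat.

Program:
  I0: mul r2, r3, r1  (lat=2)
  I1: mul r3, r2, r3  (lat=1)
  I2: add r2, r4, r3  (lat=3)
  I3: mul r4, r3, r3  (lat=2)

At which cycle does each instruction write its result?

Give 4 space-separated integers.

Answer: 3 4 7 6

Derivation:
I0 mul r2: issue@1 deps=(None,None) exec_start@1 write@3
I1 mul r3: issue@2 deps=(0,None) exec_start@3 write@4
I2 add r2: issue@3 deps=(None,1) exec_start@4 write@7
I3 mul r4: issue@4 deps=(1,1) exec_start@4 write@6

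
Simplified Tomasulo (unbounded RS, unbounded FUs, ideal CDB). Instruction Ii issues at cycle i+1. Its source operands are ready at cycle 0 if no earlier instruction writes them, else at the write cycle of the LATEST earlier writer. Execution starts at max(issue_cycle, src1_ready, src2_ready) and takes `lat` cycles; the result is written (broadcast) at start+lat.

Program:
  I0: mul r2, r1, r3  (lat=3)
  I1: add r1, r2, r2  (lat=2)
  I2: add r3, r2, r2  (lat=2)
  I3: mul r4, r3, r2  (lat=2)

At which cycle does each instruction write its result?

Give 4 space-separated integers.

I0 mul r2: issue@1 deps=(None,None) exec_start@1 write@4
I1 add r1: issue@2 deps=(0,0) exec_start@4 write@6
I2 add r3: issue@3 deps=(0,0) exec_start@4 write@6
I3 mul r4: issue@4 deps=(2,0) exec_start@6 write@8

Answer: 4 6 6 8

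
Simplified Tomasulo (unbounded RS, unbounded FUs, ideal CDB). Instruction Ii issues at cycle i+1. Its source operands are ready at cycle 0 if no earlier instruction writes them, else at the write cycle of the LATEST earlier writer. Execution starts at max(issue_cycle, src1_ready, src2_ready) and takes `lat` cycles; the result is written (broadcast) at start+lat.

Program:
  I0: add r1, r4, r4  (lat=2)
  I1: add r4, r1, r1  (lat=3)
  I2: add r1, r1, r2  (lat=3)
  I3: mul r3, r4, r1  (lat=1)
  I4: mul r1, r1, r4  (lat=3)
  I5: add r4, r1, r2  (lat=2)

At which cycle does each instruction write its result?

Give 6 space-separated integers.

Answer: 3 6 6 7 9 11

Derivation:
I0 add r1: issue@1 deps=(None,None) exec_start@1 write@3
I1 add r4: issue@2 deps=(0,0) exec_start@3 write@6
I2 add r1: issue@3 deps=(0,None) exec_start@3 write@6
I3 mul r3: issue@4 deps=(1,2) exec_start@6 write@7
I4 mul r1: issue@5 deps=(2,1) exec_start@6 write@9
I5 add r4: issue@6 deps=(4,None) exec_start@9 write@11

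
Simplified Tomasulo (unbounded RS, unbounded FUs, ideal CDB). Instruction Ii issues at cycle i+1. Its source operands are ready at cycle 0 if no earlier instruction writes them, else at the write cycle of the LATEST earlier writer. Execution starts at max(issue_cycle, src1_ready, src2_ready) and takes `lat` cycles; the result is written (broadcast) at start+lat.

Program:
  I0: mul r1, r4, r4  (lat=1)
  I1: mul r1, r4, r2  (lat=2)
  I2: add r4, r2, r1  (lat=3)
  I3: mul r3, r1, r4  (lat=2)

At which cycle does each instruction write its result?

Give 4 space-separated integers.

Answer: 2 4 7 9

Derivation:
I0 mul r1: issue@1 deps=(None,None) exec_start@1 write@2
I1 mul r1: issue@2 deps=(None,None) exec_start@2 write@4
I2 add r4: issue@3 deps=(None,1) exec_start@4 write@7
I3 mul r3: issue@4 deps=(1,2) exec_start@7 write@9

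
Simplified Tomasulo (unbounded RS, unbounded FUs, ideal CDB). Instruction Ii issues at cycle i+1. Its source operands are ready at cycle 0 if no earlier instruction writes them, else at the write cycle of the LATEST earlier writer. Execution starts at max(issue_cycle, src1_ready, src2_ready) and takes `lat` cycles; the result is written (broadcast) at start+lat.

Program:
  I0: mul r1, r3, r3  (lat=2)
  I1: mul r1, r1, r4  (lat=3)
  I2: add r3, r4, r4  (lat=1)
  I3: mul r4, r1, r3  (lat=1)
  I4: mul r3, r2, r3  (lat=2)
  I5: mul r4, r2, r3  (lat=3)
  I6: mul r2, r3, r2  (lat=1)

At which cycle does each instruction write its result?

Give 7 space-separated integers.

Answer: 3 6 4 7 7 10 8

Derivation:
I0 mul r1: issue@1 deps=(None,None) exec_start@1 write@3
I1 mul r1: issue@2 deps=(0,None) exec_start@3 write@6
I2 add r3: issue@3 deps=(None,None) exec_start@3 write@4
I3 mul r4: issue@4 deps=(1,2) exec_start@6 write@7
I4 mul r3: issue@5 deps=(None,2) exec_start@5 write@7
I5 mul r4: issue@6 deps=(None,4) exec_start@7 write@10
I6 mul r2: issue@7 deps=(4,None) exec_start@7 write@8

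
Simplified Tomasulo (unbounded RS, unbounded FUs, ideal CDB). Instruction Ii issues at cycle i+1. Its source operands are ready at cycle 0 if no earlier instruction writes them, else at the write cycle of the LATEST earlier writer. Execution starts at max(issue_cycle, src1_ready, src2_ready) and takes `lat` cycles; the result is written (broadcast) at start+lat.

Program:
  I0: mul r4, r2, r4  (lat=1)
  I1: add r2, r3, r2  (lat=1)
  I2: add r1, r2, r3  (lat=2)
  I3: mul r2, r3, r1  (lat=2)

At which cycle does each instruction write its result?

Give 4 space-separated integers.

Answer: 2 3 5 7

Derivation:
I0 mul r4: issue@1 deps=(None,None) exec_start@1 write@2
I1 add r2: issue@2 deps=(None,None) exec_start@2 write@3
I2 add r1: issue@3 deps=(1,None) exec_start@3 write@5
I3 mul r2: issue@4 deps=(None,2) exec_start@5 write@7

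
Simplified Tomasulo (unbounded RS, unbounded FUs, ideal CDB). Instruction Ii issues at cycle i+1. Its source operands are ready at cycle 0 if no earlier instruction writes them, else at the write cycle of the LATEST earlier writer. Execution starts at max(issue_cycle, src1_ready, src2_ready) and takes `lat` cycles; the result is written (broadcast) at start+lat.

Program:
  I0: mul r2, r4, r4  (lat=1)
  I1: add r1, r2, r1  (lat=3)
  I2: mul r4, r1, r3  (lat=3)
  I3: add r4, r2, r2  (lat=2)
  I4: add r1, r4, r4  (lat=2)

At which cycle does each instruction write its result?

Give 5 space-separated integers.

I0 mul r2: issue@1 deps=(None,None) exec_start@1 write@2
I1 add r1: issue@2 deps=(0,None) exec_start@2 write@5
I2 mul r4: issue@3 deps=(1,None) exec_start@5 write@8
I3 add r4: issue@4 deps=(0,0) exec_start@4 write@6
I4 add r1: issue@5 deps=(3,3) exec_start@6 write@8

Answer: 2 5 8 6 8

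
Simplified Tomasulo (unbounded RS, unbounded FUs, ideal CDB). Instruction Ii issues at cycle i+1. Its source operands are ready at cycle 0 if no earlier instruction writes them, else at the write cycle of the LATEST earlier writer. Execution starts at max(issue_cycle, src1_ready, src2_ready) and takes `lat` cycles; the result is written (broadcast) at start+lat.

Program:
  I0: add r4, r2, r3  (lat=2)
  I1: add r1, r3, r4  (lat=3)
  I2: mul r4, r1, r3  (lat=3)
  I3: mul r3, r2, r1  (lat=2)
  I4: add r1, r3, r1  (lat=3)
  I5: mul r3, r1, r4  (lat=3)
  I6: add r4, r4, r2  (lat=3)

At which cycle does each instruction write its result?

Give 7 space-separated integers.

I0 add r4: issue@1 deps=(None,None) exec_start@1 write@3
I1 add r1: issue@2 deps=(None,0) exec_start@3 write@6
I2 mul r4: issue@3 deps=(1,None) exec_start@6 write@9
I3 mul r3: issue@4 deps=(None,1) exec_start@6 write@8
I4 add r1: issue@5 deps=(3,1) exec_start@8 write@11
I5 mul r3: issue@6 deps=(4,2) exec_start@11 write@14
I6 add r4: issue@7 deps=(2,None) exec_start@9 write@12

Answer: 3 6 9 8 11 14 12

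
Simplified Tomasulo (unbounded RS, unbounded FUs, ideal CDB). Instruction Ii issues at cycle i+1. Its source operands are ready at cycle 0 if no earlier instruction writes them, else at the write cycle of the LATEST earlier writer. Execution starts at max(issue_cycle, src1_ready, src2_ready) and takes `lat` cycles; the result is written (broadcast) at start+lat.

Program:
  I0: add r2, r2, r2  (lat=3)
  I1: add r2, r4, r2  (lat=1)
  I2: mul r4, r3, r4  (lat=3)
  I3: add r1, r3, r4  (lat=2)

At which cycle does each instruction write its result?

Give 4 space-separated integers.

I0 add r2: issue@1 deps=(None,None) exec_start@1 write@4
I1 add r2: issue@2 deps=(None,0) exec_start@4 write@5
I2 mul r4: issue@3 deps=(None,None) exec_start@3 write@6
I3 add r1: issue@4 deps=(None,2) exec_start@6 write@8

Answer: 4 5 6 8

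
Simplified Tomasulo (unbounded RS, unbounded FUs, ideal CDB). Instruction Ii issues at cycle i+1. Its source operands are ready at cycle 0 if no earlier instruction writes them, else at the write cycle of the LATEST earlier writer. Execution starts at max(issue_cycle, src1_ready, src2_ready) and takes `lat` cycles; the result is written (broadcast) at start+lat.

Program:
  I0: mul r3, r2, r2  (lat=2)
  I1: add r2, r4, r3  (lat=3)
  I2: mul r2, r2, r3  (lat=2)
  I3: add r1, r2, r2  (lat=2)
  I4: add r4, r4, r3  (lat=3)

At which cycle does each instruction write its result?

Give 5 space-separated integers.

I0 mul r3: issue@1 deps=(None,None) exec_start@1 write@3
I1 add r2: issue@2 deps=(None,0) exec_start@3 write@6
I2 mul r2: issue@3 deps=(1,0) exec_start@6 write@8
I3 add r1: issue@4 deps=(2,2) exec_start@8 write@10
I4 add r4: issue@5 deps=(None,0) exec_start@5 write@8

Answer: 3 6 8 10 8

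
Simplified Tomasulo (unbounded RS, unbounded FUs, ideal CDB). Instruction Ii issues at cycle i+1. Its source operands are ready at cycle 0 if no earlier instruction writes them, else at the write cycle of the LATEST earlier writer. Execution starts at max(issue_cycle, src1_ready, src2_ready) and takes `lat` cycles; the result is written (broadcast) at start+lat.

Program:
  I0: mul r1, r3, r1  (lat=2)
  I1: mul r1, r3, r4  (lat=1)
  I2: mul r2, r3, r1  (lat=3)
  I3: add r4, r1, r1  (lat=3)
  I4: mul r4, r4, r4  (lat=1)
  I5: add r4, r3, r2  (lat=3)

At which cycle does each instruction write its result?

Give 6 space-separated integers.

Answer: 3 3 6 7 8 9

Derivation:
I0 mul r1: issue@1 deps=(None,None) exec_start@1 write@3
I1 mul r1: issue@2 deps=(None,None) exec_start@2 write@3
I2 mul r2: issue@3 deps=(None,1) exec_start@3 write@6
I3 add r4: issue@4 deps=(1,1) exec_start@4 write@7
I4 mul r4: issue@5 deps=(3,3) exec_start@7 write@8
I5 add r4: issue@6 deps=(None,2) exec_start@6 write@9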